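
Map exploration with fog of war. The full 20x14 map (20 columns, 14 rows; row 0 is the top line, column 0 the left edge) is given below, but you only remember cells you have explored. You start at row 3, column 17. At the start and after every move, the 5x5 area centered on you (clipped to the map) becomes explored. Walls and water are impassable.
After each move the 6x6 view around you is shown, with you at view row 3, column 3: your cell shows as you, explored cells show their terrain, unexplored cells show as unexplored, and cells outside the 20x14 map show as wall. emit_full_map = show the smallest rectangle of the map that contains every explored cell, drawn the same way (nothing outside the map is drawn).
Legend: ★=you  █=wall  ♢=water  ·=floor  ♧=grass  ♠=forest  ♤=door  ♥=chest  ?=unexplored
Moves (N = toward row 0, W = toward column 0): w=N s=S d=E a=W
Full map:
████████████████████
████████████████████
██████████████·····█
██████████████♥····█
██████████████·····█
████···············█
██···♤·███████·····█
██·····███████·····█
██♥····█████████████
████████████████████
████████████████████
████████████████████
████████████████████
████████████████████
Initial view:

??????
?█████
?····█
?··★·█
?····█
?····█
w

██████
?█████
?█████
?··★·█
?····█
?····█

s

?█████
?█████
?····█
?··★·█
?····█
?····█

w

██████
?█████
?█████
?··★·█
?····█
?····█

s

?█████
?█████
?····█
?··★·█
?····█
?····█

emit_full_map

█████
█████
····█
··★·█
····█
····█

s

?█████
?····█
?····█
?··★·█
?····█
?····█

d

██████
····██
····██
···★██
····██
····██

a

?█████
?····█
?····█
?··★·█
?····█
?····█


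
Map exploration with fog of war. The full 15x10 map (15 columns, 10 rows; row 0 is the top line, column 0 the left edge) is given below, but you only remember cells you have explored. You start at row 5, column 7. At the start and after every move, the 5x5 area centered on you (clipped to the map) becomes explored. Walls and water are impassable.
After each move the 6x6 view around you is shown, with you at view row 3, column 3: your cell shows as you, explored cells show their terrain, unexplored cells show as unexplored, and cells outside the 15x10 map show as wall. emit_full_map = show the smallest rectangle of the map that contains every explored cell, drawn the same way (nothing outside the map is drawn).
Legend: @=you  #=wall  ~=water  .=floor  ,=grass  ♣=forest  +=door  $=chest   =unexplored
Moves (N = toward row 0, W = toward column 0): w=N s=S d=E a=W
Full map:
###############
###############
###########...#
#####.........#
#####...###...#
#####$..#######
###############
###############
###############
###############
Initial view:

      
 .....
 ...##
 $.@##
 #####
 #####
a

      
 #....
 #...#
 #$@.#
 #####
 #####

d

      
#.....
#...##
#$.@##
######
######

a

      
 #....
 #...#
 #$@.#
 #####
 #####

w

      
 #####
 #....
 #.@.#
 #$..#
 #####

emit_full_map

##### 
#.....
#.@.##
#$..##
######
######

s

 #####
 #....
 #...#
 #$@.#
 #####
 #####

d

##### 
#.....
#...##
#$.@##
######
######

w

      
######
#.....
#..@##
#$..##
######

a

      
 #####
 #....
 #.@.#
 #$..#
 #####

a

      
 #####
 ##...
 ##@..
 ##$..
 #####

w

      
 #####
 #####
 ##@..
 ##...
 ##$..

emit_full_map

#####  
#######
##@....
##...##
##$..##
#######
 ######


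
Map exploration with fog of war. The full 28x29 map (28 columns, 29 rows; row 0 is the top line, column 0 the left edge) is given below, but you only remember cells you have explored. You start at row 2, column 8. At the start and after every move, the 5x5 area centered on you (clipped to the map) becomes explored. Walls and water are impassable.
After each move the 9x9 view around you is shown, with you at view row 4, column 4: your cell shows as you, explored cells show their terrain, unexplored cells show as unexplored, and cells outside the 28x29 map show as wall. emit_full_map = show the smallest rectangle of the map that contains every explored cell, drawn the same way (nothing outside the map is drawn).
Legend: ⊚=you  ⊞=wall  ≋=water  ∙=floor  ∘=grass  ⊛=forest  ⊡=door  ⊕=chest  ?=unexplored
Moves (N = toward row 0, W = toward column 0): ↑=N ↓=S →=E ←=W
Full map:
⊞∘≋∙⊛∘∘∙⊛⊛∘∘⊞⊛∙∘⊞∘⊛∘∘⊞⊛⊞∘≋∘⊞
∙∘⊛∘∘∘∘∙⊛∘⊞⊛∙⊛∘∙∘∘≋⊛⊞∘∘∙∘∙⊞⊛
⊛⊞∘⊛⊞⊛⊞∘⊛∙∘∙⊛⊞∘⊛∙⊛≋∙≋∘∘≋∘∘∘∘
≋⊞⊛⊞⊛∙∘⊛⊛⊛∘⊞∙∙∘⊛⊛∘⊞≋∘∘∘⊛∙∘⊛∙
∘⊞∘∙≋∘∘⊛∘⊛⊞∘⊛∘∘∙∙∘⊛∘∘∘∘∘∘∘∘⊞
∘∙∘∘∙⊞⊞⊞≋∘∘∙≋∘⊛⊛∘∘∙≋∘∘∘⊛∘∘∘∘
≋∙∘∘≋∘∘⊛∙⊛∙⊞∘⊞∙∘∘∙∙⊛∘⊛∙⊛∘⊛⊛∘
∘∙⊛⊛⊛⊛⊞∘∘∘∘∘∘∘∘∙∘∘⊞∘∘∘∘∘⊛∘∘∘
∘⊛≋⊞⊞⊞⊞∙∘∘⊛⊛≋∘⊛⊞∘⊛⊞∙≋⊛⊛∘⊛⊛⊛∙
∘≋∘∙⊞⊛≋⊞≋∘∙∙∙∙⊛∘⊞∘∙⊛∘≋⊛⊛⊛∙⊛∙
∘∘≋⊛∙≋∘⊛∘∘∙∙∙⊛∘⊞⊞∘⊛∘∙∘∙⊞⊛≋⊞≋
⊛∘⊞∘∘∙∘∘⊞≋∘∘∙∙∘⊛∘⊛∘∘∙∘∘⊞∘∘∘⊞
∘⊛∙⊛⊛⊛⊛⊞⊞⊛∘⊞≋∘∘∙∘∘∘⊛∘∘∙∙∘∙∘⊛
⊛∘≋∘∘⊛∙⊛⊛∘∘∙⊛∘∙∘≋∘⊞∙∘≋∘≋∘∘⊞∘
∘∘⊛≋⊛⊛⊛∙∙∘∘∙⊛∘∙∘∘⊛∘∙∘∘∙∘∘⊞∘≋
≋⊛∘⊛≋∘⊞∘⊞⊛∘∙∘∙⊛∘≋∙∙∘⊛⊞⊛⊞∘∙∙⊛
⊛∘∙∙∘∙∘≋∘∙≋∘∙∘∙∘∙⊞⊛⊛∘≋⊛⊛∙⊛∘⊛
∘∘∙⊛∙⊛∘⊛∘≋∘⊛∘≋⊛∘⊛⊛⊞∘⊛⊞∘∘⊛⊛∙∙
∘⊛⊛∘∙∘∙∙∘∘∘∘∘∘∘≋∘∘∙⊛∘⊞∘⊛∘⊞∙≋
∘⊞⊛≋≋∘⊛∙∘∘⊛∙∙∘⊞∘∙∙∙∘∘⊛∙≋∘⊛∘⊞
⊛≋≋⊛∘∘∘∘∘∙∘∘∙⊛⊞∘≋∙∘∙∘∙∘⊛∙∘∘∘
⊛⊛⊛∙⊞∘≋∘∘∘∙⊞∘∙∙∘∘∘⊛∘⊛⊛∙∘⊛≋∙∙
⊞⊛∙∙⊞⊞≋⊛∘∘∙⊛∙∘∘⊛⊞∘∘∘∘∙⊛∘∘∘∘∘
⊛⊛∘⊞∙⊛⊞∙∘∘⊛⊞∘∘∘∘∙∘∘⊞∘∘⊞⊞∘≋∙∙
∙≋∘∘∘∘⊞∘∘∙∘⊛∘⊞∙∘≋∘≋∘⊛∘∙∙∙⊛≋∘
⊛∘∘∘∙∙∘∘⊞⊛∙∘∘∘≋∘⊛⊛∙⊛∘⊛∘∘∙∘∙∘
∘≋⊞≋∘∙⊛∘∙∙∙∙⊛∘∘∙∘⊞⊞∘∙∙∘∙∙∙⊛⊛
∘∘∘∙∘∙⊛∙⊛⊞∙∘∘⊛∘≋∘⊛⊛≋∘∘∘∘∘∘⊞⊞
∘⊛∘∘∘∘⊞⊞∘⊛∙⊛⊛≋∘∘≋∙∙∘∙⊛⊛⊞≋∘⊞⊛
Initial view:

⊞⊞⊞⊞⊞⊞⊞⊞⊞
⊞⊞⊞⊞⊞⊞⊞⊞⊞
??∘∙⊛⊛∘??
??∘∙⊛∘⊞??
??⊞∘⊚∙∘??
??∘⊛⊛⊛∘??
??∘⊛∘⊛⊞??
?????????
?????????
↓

⊞⊞⊞⊞⊞⊞⊞⊞⊞
??∘∙⊛⊛∘??
??∘∙⊛∘⊞??
??⊞∘⊛∙∘??
??∘⊛⊚⊛∘??
??∘⊛∘⊛⊞??
??⊞⊞≋∘∘??
?????????
?????????

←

⊞⊞⊞⊞⊞⊞⊞⊞⊞
???∘∙⊛⊛∘?
??∘∘∙⊛∘⊞?
??⊛⊞∘⊛∙∘?
??∙∘⊚⊛⊛∘?
??∘∘⊛∘⊛⊞?
??⊞⊞⊞≋∘∘?
?????????
?????????

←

⊞⊞⊞⊞⊞⊞⊞⊞⊞
????∘∙⊛⊛∘
??∘∘∘∙⊛∘⊞
??⊞⊛⊞∘⊛∙∘
??⊛∙⊚⊛⊛⊛∘
??≋∘∘⊛∘⊛⊞
??∙⊞⊞⊞≋∘∘
?????????
?????????

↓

????∘∙⊛⊛∘
??∘∘∘∙⊛∘⊞
??⊞⊛⊞∘⊛∙∘
??⊛∙∘⊛⊛⊛∘
??≋∘⊚⊛∘⊛⊞
??∙⊞⊞⊞≋∘∘
??≋∘∘⊛∙??
?????????
?????????

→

???∘∙⊛⊛∘?
?∘∘∘∙⊛∘⊞?
?⊞⊛⊞∘⊛∙∘?
?⊛∙∘⊛⊛⊛∘?
?≋∘∘⊚∘⊛⊞?
?∙⊞⊞⊞≋∘∘?
?≋∘∘⊛∙⊛??
?????????
?????????

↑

⊞⊞⊞⊞⊞⊞⊞⊞⊞
???∘∙⊛⊛∘?
?∘∘∘∙⊛∘⊞?
?⊞⊛⊞∘⊛∙∘?
?⊛∙∘⊚⊛⊛∘?
?≋∘∘⊛∘⊛⊞?
?∙⊞⊞⊞≋∘∘?
?≋∘∘⊛∙⊛??
?????????

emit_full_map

??∘∙⊛⊛∘
∘∘∘∙⊛∘⊞
⊞⊛⊞∘⊛∙∘
⊛∙∘⊚⊛⊛∘
≋∘∘⊛∘⊛⊞
∙⊞⊞⊞≋∘∘
≋∘∘⊛∙⊛?

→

⊞⊞⊞⊞⊞⊞⊞⊞⊞
??∘∙⊛⊛∘??
∘∘∘∙⊛∘⊞??
⊞⊛⊞∘⊛∙∘??
⊛∙∘⊛⊚⊛∘??
≋∘∘⊛∘⊛⊞??
∙⊞⊞⊞≋∘∘??
≋∘∘⊛∙⊛???
?????????

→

⊞⊞⊞⊞⊞⊞⊞⊞⊞
?∘∙⊛⊛∘???
∘∘∙⊛∘⊞⊛??
⊛⊞∘⊛∙∘∙??
∙∘⊛⊛⊚∘⊞??
∘∘⊛∘⊛⊞∘??
⊞⊞⊞≋∘∘∙??
∘∘⊛∙⊛????
?????????

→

⊞⊞⊞⊞⊞⊞⊞⊞⊞
∘∙⊛⊛∘????
∘∙⊛∘⊞⊛∙??
⊞∘⊛∙∘∙⊛??
∘⊛⊛⊛⊚⊞∙??
∘⊛∘⊛⊞∘⊛??
⊞⊞≋∘∘∙≋??
∘⊛∙⊛?????
?????????

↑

⊞⊞⊞⊞⊞⊞⊞⊞⊞
⊞⊞⊞⊞⊞⊞⊞⊞⊞
∘∙⊛⊛∘∘⊞??
∘∙⊛∘⊞⊛∙??
⊞∘⊛∙⊚∙⊛??
∘⊛⊛⊛∘⊞∙??
∘⊛∘⊛⊞∘⊛??
⊞⊞≋∘∘∙≋??
∘⊛∙⊛?????

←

⊞⊞⊞⊞⊞⊞⊞⊞⊞
⊞⊞⊞⊞⊞⊞⊞⊞⊞
?∘∙⊛⊛∘∘⊞?
∘∘∙⊛∘⊞⊛∙?
⊛⊞∘⊛⊚∘∙⊛?
∙∘⊛⊛⊛∘⊞∙?
∘∘⊛∘⊛⊞∘⊛?
⊞⊞⊞≋∘∘∙≋?
∘∘⊛∙⊛????

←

⊞⊞⊞⊞⊞⊞⊞⊞⊞
⊞⊞⊞⊞⊞⊞⊞⊞⊞
??∘∙⊛⊛∘∘⊞
∘∘∘∙⊛∘⊞⊛∙
⊞⊛⊞∘⊚∙∘∙⊛
⊛∙∘⊛⊛⊛∘⊞∙
≋∘∘⊛∘⊛⊞∘⊛
∙⊞⊞⊞≋∘∘∙≋
≋∘∘⊛∙⊛???

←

⊞⊞⊞⊞⊞⊞⊞⊞⊞
⊞⊞⊞⊞⊞⊞⊞⊞⊞
??∘∘∙⊛⊛∘∘
?∘∘∘∙⊛∘⊞⊛
?⊞⊛⊞⊚⊛∙∘∙
?⊛∙∘⊛⊛⊛∘⊞
?≋∘∘⊛∘⊛⊞∘
?∙⊞⊞⊞≋∘∘∙
?≋∘∘⊛∙⊛??

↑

⊞⊞⊞⊞⊞⊞⊞⊞⊞
⊞⊞⊞⊞⊞⊞⊞⊞⊞
⊞⊞⊞⊞⊞⊞⊞⊞⊞
??∘∘∙⊛⊛∘∘
?∘∘∘⊚⊛∘⊞⊛
?⊞⊛⊞∘⊛∙∘∙
?⊛∙∘⊛⊛⊛∘⊞
?≋∘∘⊛∘⊛⊞∘
?∙⊞⊞⊞≋∘∘∙

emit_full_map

?∘∘∙⊛⊛∘∘⊞
∘∘∘⊚⊛∘⊞⊛∙
⊞⊛⊞∘⊛∙∘∙⊛
⊛∙∘⊛⊛⊛∘⊞∙
≋∘∘⊛∘⊛⊞∘⊛
∙⊞⊞⊞≋∘∘∙≋
≋∘∘⊛∙⊛???

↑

⊞⊞⊞⊞⊞⊞⊞⊞⊞
⊞⊞⊞⊞⊞⊞⊞⊞⊞
⊞⊞⊞⊞⊞⊞⊞⊞⊞
⊞⊞⊞⊞⊞⊞⊞⊞⊞
??∘∘⊚⊛⊛∘∘
?∘∘∘∙⊛∘⊞⊛
?⊞⊛⊞∘⊛∙∘∙
?⊛∙∘⊛⊛⊛∘⊞
?≋∘∘⊛∘⊛⊞∘

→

⊞⊞⊞⊞⊞⊞⊞⊞⊞
⊞⊞⊞⊞⊞⊞⊞⊞⊞
⊞⊞⊞⊞⊞⊞⊞⊞⊞
⊞⊞⊞⊞⊞⊞⊞⊞⊞
?∘∘∙⊚⊛∘∘⊞
∘∘∘∙⊛∘⊞⊛∙
⊞⊛⊞∘⊛∙∘∙⊛
⊛∙∘⊛⊛⊛∘⊞∙
≋∘∘⊛∘⊛⊞∘⊛

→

⊞⊞⊞⊞⊞⊞⊞⊞⊞
⊞⊞⊞⊞⊞⊞⊞⊞⊞
⊞⊞⊞⊞⊞⊞⊞⊞⊞
⊞⊞⊞⊞⊞⊞⊞⊞⊞
∘∘∙⊛⊚∘∘⊞?
∘∘∙⊛∘⊞⊛∙?
⊛⊞∘⊛∙∘∙⊛?
∙∘⊛⊛⊛∘⊞∙?
∘∘⊛∘⊛⊞∘⊛?

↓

⊞⊞⊞⊞⊞⊞⊞⊞⊞
⊞⊞⊞⊞⊞⊞⊞⊞⊞
⊞⊞⊞⊞⊞⊞⊞⊞⊞
∘∘∙⊛⊛∘∘⊞?
∘∘∙⊛⊚⊞⊛∙?
⊛⊞∘⊛∙∘∙⊛?
∙∘⊛⊛⊛∘⊞∙?
∘∘⊛∘⊛⊞∘⊛?
⊞⊞⊞≋∘∘∙≋?

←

⊞⊞⊞⊞⊞⊞⊞⊞⊞
⊞⊞⊞⊞⊞⊞⊞⊞⊞
⊞⊞⊞⊞⊞⊞⊞⊞⊞
?∘∘∙⊛⊛∘∘⊞
∘∘∘∙⊚∘⊞⊛∙
⊞⊛⊞∘⊛∙∘∙⊛
⊛∙∘⊛⊛⊛∘⊞∙
≋∘∘⊛∘⊛⊞∘⊛
∙⊞⊞⊞≋∘∘∙≋

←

⊞⊞⊞⊞⊞⊞⊞⊞⊞
⊞⊞⊞⊞⊞⊞⊞⊞⊞
⊞⊞⊞⊞⊞⊞⊞⊞⊞
??∘∘∙⊛⊛∘∘
?∘∘∘⊚⊛∘⊞⊛
?⊞⊛⊞∘⊛∙∘∙
?⊛∙∘⊛⊛⊛∘⊞
?≋∘∘⊛∘⊛⊞∘
?∙⊞⊞⊞≋∘∘∙

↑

⊞⊞⊞⊞⊞⊞⊞⊞⊞
⊞⊞⊞⊞⊞⊞⊞⊞⊞
⊞⊞⊞⊞⊞⊞⊞⊞⊞
⊞⊞⊞⊞⊞⊞⊞⊞⊞
??∘∘⊚⊛⊛∘∘
?∘∘∘∙⊛∘⊞⊛
?⊞⊛⊞∘⊛∙∘∙
?⊛∙∘⊛⊛⊛∘⊞
?≋∘∘⊛∘⊛⊞∘

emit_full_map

?∘∘⊚⊛⊛∘∘⊞
∘∘∘∙⊛∘⊞⊛∙
⊞⊛⊞∘⊛∙∘∙⊛
⊛∙∘⊛⊛⊛∘⊞∙
≋∘∘⊛∘⊛⊞∘⊛
∙⊞⊞⊞≋∘∘∙≋
≋∘∘⊛∙⊛???

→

⊞⊞⊞⊞⊞⊞⊞⊞⊞
⊞⊞⊞⊞⊞⊞⊞⊞⊞
⊞⊞⊞⊞⊞⊞⊞⊞⊞
⊞⊞⊞⊞⊞⊞⊞⊞⊞
?∘∘∙⊚⊛∘∘⊞
∘∘∘∙⊛∘⊞⊛∙
⊞⊛⊞∘⊛∙∘∙⊛
⊛∙∘⊛⊛⊛∘⊞∙
≋∘∘⊛∘⊛⊞∘⊛

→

⊞⊞⊞⊞⊞⊞⊞⊞⊞
⊞⊞⊞⊞⊞⊞⊞⊞⊞
⊞⊞⊞⊞⊞⊞⊞⊞⊞
⊞⊞⊞⊞⊞⊞⊞⊞⊞
∘∘∙⊛⊚∘∘⊞?
∘∘∙⊛∘⊞⊛∙?
⊛⊞∘⊛∙∘∙⊛?
∙∘⊛⊛⊛∘⊞∙?
∘∘⊛∘⊛⊞∘⊛?


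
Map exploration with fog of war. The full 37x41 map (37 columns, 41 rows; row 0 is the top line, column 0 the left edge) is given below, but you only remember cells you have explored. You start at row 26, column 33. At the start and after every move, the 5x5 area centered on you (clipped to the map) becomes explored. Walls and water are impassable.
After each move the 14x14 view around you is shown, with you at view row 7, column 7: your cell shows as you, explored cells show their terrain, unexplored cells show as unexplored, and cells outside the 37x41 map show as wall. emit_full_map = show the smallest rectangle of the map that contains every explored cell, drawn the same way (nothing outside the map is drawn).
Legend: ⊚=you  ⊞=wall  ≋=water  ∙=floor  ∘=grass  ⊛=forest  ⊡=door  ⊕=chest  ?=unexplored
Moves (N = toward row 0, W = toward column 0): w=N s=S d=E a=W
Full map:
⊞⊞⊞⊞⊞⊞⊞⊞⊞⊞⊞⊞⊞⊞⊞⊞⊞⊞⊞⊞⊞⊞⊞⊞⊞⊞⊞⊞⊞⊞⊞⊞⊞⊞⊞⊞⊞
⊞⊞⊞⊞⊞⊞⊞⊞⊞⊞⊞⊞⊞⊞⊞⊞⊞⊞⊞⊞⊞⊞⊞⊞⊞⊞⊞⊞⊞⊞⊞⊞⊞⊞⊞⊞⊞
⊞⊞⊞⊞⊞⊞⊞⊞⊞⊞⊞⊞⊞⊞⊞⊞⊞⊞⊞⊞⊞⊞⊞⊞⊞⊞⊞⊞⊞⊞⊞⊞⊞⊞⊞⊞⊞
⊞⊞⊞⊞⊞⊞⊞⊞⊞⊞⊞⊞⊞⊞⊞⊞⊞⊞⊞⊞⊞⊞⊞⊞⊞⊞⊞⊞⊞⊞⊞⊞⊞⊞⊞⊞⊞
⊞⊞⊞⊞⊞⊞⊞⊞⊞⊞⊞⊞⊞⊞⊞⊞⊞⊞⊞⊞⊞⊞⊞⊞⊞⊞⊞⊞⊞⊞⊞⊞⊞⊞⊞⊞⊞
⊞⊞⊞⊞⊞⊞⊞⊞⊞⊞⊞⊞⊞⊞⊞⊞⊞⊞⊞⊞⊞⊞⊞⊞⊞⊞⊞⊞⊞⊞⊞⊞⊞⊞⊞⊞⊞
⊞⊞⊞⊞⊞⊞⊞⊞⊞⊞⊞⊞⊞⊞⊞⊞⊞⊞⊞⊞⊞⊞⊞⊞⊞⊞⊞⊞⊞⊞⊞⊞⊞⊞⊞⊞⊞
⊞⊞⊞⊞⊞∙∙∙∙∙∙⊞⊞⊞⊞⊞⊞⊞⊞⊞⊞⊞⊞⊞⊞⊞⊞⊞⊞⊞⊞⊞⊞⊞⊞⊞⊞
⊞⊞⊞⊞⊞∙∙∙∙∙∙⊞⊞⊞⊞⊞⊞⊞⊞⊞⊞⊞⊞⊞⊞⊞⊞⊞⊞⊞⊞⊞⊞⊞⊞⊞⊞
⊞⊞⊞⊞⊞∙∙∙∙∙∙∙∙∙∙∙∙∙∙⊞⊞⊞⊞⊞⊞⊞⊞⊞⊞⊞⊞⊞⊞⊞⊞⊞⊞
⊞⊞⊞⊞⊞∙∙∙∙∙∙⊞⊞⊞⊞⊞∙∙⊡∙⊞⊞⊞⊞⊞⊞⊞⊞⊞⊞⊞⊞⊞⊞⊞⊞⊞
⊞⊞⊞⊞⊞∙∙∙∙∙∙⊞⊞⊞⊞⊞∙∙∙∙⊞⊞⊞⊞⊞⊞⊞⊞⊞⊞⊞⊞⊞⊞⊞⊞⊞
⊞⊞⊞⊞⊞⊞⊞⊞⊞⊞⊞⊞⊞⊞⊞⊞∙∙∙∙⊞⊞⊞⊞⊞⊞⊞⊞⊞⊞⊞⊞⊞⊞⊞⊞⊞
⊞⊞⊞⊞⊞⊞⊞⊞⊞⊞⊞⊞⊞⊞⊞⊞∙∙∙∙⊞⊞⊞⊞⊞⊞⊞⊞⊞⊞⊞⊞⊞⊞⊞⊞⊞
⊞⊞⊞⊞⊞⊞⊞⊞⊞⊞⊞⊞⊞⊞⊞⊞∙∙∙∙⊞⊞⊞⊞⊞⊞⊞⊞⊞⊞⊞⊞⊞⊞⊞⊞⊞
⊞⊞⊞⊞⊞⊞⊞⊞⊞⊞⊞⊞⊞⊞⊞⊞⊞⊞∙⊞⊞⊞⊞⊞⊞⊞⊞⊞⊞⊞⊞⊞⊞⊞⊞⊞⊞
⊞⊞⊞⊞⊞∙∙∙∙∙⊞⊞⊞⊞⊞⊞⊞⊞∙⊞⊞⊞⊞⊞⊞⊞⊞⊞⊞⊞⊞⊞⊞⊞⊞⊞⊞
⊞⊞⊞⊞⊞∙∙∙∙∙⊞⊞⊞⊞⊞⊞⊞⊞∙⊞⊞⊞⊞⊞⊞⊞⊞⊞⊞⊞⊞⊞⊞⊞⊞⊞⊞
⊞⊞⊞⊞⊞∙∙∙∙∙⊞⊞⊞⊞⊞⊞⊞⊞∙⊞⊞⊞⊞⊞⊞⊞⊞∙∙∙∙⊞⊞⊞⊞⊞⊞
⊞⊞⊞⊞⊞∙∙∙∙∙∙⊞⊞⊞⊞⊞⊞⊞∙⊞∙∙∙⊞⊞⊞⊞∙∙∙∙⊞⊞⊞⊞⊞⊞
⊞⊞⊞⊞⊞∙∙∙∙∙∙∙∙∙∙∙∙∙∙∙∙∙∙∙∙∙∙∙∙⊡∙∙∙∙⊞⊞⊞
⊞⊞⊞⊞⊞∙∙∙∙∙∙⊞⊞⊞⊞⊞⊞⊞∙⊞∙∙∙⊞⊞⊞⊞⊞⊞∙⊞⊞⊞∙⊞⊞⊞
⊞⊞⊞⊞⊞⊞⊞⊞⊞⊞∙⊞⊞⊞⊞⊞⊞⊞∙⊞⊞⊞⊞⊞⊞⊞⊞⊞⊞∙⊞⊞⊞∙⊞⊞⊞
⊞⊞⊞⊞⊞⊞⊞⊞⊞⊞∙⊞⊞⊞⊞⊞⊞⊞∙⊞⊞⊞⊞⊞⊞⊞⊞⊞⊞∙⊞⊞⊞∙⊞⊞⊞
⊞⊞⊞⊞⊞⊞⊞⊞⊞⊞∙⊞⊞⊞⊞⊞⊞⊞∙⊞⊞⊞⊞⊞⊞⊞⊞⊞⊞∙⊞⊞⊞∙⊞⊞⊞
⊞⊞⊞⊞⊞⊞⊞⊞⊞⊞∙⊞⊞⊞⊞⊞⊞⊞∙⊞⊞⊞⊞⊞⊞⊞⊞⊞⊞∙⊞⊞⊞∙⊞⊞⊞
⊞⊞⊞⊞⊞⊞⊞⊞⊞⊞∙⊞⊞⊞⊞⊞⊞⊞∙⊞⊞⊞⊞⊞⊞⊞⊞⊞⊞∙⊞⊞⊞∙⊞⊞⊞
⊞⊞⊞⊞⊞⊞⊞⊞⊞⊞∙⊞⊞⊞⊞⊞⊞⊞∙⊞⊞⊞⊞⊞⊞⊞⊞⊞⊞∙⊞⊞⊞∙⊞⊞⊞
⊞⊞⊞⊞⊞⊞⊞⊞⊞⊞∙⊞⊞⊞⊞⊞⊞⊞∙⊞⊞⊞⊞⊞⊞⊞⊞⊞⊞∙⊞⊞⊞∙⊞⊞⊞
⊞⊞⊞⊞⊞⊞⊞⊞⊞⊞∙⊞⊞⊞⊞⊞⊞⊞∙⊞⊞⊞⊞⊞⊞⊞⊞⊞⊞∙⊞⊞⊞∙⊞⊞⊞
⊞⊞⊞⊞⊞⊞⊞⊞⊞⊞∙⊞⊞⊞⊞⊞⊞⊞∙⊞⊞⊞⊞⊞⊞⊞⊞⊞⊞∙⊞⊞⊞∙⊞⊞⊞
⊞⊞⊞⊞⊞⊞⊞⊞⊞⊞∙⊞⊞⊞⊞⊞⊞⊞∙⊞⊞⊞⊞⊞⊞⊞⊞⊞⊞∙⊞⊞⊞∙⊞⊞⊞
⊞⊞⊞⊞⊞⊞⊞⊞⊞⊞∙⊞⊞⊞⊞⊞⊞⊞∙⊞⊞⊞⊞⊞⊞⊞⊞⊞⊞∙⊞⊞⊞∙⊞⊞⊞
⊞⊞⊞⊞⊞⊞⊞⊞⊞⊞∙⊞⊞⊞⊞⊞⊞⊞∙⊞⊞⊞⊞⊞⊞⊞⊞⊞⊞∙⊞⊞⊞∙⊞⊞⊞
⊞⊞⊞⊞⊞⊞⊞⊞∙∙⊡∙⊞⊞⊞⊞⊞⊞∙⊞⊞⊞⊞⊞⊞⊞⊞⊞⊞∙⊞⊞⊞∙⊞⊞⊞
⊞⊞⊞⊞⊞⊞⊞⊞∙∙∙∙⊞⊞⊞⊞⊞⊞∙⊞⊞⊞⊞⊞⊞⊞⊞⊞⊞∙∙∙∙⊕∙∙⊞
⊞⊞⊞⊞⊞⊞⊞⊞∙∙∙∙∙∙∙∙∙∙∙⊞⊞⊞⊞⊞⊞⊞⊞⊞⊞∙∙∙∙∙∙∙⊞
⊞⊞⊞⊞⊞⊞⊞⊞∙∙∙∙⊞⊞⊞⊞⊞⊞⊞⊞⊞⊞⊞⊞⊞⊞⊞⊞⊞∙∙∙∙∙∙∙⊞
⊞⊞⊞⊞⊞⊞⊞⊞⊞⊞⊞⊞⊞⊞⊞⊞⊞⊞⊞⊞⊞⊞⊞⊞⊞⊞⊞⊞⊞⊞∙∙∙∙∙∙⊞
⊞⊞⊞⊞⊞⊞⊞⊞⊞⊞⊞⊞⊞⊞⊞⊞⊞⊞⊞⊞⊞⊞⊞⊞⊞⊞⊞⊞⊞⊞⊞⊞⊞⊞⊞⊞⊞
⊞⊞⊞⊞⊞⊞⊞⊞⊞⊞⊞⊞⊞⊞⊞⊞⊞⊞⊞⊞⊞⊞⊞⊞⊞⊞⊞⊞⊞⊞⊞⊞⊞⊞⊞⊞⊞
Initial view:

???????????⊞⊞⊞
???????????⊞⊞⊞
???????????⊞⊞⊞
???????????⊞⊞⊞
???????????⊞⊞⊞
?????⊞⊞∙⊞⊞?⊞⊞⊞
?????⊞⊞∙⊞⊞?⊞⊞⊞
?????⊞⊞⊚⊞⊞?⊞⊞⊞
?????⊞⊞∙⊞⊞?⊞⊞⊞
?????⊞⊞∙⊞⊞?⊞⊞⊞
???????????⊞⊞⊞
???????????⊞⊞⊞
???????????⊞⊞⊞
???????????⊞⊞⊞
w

???????????⊞⊞⊞
???????????⊞⊞⊞
???????????⊞⊞⊞
???????????⊞⊞⊞
???????????⊞⊞⊞
?????⊞⊞∙⊞⊞?⊞⊞⊞
?????⊞⊞∙⊞⊞?⊞⊞⊞
?????⊞⊞⊚⊞⊞?⊞⊞⊞
?????⊞⊞∙⊞⊞?⊞⊞⊞
?????⊞⊞∙⊞⊞?⊞⊞⊞
?????⊞⊞∙⊞⊞?⊞⊞⊞
???????????⊞⊞⊞
???????????⊞⊞⊞
???????????⊞⊞⊞

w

???????????⊞⊞⊞
???????????⊞⊞⊞
???????????⊞⊞⊞
???????????⊞⊞⊞
???????????⊞⊞⊞
?????⊞⊞∙⊞⊞?⊞⊞⊞
?????⊞⊞∙⊞⊞?⊞⊞⊞
?????⊞⊞⊚⊞⊞?⊞⊞⊞
?????⊞⊞∙⊞⊞?⊞⊞⊞
?????⊞⊞∙⊞⊞?⊞⊞⊞
?????⊞⊞∙⊞⊞?⊞⊞⊞
?????⊞⊞∙⊞⊞?⊞⊞⊞
???????????⊞⊞⊞
???????????⊞⊞⊞

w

???????????⊞⊞⊞
???????????⊞⊞⊞
???????????⊞⊞⊞
???????????⊞⊞⊞
???????????⊞⊞⊞
?????⊞⊞∙⊞⊞?⊞⊞⊞
?????⊞⊞∙⊞⊞?⊞⊞⊞
?????⊞⊞⊚⊞⊞?⊞⊞⊞
?????⊞⊞∙⊞⊞?⊞⊞⊞
?????⊞⊞∙⊞⊞?⊞⊞⊞
?????⊞⊞∙⊞⊞?⊞⊞⊞
?????⊞⊞∙⊞⊞?⊞⊞⊞
?????⊞⊞∙⊞⊞?⊞⊞⊞
???????????⊞⊞⊞

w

???????????⊞⊞⊞
???????????⊞⊞⊞
???????????⊞⊞⊞
???????????⊞⊞⊞
???????????⊞⊞⊞
?????∙∙∙⊞⊞?⊞⊞⊞
?????⊞⊞∙⊞⊞?⊞⊞⊞
?????⊞⊞⊚⊞⊞?⊞⊞⊞
?????⊞⊞∙⊞⊞?⊞⊞⊞
?????⊞⊞∙⊞⊞?⊞⊞⊞
?????⊞⊞∙⊞⊞?⊞⊞⊞
?????⊞⊞∙⊞⊞?⊞⊞⊞
?????⊞⊞∙⊞⊞?⊞⊞⊞
?????⊞⊞∙⊞⊞?⊞⊞⊞

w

???????????⊞⊞⊞
???????????⊞⊞⊞
???????????⊞⊞⊞
???????????⊞⊞⊞
???????????⊞⊞⊞
?????⊞⊞⊞⊞⊞?⊞⊞⊞
?????∙∙∙⊞⊞?⊞⊞⊞
?????⊞⊞⊚⊞⊞?⊞⊞⊞
?????⊞⊞∙⊞⊞?⊞⊞⊞
?????⊞⊞∙⊞⊞?⊞⊞⊞
?????⊞⊞∙⊞⊞?⊞⊞⊞
?????⊞⊞∙⊞⊞?⊞⊞⊞
?????⊞⊞∙⊞⊞?⊞⊞⊞
?????⊞⊞∙⊞⊞?⊞⊞⊞

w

???????????⊞⊞⊞
???????????⊞⊞⊞
???????????⊞⊞⊞
???????????⊞⊞⊞
???????????⊞⊞⊞
?????⊞⊞⊞⊞⊞?⊞⊞⊞
?????⊞⊞⊞⊞⊞?⊞⊞⊞
?????∙∙⊚⊞⊞?⊞⊞⊞
?????⊞⊞∙⊞⊞?⊞⊞⊞
?????⊞⊞∙⊞⊞?⊞⊞⊞
?????⊞⊞∙⊞⊞?⊞⊞⊞
?????⊞⊞∙⊞⊞?⊞⊞⊞
?????⊞⊞∙⊞⊞?⊞⊞⊞
?????⊞⊞∙⊞⊞?⊞⊞⊞

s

???????????⊞⊞⊞
???????????⊞⊞⊞
???????????⊞⊞⊞
???????????⊞⊞⊞
?????⊞⊞⊞⊞⊞?⊞⊞⊞
?????⊞⊞⊞⊞⊞?⊞⊞⊞
?????∙∙∙⊞⊞?⊞⊞⊞
?????⊞⊞⊚⊞⊞?⊞⊞⊞
?????⊞⊞∙⊞⊞?⊞⊞⊞
?????⊞⊞∙⊞⊞?⊞⊞⊞
?????⊞⊞∙⊞⊞?⊞⊞⊞
?????⊞⊞∙⊞⊞?⊞⊞⊞
?????⊞⊞∙⊞⊞?⊞⊞⊞
?????⊞⊞∙⊞⊞?⊞⊞⊞

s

???????????⊞⊞⊞
???????????⊞⊞⊞
???????????⊞⊞⊞
?????⊞⊞⊞⊞⊞?⊞⊞⊞
?????⊞⊞⊞⊞⊞?⊞⊞⊞
?????∙∙∙⊞⊞?⊞⊞⊞
?????⊞⊞∙⊞⊞?⊞⊞⊞
?????⊞⊞⊚⊞⊞?⊞⊞⊞
?????⊞⊞∙⊞⊞?⊞⊞⊞
?????⊞⊞∙⊞⊞?⊞⊞⊞
?????⊞⊞∙⊞⊞?⊞⊞⊞
?????⊞⊞∙⊞⊞?⊞⊞⊞
?????⊞⊞∙⊞⊞?⊞⊞⊞
?????⊞⊞∙⊞⊞?⊞⊞⊞

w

???????????⊞⊞⊞
???????????⊞⊞⊞
???????????⊞⊞⊞
???????????⊞⊞⊞
?????⊞⊞⊞⊞⊞?⊞⊞⊞
?????⊞⊞⊞⊞⊞?⊞⊞⊞
?????∙∙∙⊞⊞?⊞⊞⊞
?????⊞⊞⊚⊞⊞?⊞⊞⊞
?????⊞⊞∙⊞⊞?⊞⊞⊞
?????⊞⊞∙⊞⊞?⊞⊞⊞
?????⊞⊞∙⊞⊞?⊞⊞⊞
?????⊞⊞∙⊞⊞?⊞⊞⊞
?????⊞⊞∙⊞⊞?⊞⊞⊞
?????⊞⊞∙⊞⊞?⊞⊞⊞

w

???????????⊞⊞⊞
???????????⊞⊞⊞
???????????⊞⊞⊞
???????????⊞⊞⊞
???????????⊞⊞⊞
?????⊞⊞⊞⊞⊞?⊞⊞⊞
?????⊞⊞⊞⊞⊞?⊞⊞⊞
?????∙∙⊚⊞⊞?⊞⊞⊞
?????⊞⊞∙⊞⊞?⊞⊞⊞
?????⊞⊞∙⊞⊞?⊞⊞⊞
?????⊞⊞∙⊞⊞?⊞⊞⊞
?????⊞⊞∙⊞⊞?⊞⊞⊞
?????⊞⊞∙⊞⊞?⊞⊞⊞
?????⊞⊞∙⊞⊞?⊞⊞⊞


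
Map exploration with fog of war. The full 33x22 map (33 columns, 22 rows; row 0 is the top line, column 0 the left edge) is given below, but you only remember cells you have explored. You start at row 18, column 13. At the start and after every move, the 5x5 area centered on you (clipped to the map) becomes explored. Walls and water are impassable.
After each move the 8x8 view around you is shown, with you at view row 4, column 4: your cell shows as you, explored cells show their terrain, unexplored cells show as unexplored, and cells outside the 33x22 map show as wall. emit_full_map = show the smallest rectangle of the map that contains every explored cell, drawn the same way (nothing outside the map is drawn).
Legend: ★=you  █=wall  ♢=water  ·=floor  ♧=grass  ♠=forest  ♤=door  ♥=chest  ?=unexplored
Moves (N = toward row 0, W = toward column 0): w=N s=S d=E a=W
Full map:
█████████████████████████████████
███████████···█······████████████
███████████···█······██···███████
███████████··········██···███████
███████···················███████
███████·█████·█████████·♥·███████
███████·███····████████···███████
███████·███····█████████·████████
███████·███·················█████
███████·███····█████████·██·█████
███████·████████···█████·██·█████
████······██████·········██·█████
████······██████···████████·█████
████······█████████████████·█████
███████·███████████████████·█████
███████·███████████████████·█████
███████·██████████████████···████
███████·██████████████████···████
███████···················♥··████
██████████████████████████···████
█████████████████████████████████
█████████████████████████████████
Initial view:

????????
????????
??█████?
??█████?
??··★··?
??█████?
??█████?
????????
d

????????
????????
?██████?
?██████?
?···★··?
?██████?
?██████?
????????

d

????????
????????
███████?
███████?
····★··?
███████?
███████?
????????

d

????????
????????
███████?
███████?
····★··?
███████?
███████?
????????


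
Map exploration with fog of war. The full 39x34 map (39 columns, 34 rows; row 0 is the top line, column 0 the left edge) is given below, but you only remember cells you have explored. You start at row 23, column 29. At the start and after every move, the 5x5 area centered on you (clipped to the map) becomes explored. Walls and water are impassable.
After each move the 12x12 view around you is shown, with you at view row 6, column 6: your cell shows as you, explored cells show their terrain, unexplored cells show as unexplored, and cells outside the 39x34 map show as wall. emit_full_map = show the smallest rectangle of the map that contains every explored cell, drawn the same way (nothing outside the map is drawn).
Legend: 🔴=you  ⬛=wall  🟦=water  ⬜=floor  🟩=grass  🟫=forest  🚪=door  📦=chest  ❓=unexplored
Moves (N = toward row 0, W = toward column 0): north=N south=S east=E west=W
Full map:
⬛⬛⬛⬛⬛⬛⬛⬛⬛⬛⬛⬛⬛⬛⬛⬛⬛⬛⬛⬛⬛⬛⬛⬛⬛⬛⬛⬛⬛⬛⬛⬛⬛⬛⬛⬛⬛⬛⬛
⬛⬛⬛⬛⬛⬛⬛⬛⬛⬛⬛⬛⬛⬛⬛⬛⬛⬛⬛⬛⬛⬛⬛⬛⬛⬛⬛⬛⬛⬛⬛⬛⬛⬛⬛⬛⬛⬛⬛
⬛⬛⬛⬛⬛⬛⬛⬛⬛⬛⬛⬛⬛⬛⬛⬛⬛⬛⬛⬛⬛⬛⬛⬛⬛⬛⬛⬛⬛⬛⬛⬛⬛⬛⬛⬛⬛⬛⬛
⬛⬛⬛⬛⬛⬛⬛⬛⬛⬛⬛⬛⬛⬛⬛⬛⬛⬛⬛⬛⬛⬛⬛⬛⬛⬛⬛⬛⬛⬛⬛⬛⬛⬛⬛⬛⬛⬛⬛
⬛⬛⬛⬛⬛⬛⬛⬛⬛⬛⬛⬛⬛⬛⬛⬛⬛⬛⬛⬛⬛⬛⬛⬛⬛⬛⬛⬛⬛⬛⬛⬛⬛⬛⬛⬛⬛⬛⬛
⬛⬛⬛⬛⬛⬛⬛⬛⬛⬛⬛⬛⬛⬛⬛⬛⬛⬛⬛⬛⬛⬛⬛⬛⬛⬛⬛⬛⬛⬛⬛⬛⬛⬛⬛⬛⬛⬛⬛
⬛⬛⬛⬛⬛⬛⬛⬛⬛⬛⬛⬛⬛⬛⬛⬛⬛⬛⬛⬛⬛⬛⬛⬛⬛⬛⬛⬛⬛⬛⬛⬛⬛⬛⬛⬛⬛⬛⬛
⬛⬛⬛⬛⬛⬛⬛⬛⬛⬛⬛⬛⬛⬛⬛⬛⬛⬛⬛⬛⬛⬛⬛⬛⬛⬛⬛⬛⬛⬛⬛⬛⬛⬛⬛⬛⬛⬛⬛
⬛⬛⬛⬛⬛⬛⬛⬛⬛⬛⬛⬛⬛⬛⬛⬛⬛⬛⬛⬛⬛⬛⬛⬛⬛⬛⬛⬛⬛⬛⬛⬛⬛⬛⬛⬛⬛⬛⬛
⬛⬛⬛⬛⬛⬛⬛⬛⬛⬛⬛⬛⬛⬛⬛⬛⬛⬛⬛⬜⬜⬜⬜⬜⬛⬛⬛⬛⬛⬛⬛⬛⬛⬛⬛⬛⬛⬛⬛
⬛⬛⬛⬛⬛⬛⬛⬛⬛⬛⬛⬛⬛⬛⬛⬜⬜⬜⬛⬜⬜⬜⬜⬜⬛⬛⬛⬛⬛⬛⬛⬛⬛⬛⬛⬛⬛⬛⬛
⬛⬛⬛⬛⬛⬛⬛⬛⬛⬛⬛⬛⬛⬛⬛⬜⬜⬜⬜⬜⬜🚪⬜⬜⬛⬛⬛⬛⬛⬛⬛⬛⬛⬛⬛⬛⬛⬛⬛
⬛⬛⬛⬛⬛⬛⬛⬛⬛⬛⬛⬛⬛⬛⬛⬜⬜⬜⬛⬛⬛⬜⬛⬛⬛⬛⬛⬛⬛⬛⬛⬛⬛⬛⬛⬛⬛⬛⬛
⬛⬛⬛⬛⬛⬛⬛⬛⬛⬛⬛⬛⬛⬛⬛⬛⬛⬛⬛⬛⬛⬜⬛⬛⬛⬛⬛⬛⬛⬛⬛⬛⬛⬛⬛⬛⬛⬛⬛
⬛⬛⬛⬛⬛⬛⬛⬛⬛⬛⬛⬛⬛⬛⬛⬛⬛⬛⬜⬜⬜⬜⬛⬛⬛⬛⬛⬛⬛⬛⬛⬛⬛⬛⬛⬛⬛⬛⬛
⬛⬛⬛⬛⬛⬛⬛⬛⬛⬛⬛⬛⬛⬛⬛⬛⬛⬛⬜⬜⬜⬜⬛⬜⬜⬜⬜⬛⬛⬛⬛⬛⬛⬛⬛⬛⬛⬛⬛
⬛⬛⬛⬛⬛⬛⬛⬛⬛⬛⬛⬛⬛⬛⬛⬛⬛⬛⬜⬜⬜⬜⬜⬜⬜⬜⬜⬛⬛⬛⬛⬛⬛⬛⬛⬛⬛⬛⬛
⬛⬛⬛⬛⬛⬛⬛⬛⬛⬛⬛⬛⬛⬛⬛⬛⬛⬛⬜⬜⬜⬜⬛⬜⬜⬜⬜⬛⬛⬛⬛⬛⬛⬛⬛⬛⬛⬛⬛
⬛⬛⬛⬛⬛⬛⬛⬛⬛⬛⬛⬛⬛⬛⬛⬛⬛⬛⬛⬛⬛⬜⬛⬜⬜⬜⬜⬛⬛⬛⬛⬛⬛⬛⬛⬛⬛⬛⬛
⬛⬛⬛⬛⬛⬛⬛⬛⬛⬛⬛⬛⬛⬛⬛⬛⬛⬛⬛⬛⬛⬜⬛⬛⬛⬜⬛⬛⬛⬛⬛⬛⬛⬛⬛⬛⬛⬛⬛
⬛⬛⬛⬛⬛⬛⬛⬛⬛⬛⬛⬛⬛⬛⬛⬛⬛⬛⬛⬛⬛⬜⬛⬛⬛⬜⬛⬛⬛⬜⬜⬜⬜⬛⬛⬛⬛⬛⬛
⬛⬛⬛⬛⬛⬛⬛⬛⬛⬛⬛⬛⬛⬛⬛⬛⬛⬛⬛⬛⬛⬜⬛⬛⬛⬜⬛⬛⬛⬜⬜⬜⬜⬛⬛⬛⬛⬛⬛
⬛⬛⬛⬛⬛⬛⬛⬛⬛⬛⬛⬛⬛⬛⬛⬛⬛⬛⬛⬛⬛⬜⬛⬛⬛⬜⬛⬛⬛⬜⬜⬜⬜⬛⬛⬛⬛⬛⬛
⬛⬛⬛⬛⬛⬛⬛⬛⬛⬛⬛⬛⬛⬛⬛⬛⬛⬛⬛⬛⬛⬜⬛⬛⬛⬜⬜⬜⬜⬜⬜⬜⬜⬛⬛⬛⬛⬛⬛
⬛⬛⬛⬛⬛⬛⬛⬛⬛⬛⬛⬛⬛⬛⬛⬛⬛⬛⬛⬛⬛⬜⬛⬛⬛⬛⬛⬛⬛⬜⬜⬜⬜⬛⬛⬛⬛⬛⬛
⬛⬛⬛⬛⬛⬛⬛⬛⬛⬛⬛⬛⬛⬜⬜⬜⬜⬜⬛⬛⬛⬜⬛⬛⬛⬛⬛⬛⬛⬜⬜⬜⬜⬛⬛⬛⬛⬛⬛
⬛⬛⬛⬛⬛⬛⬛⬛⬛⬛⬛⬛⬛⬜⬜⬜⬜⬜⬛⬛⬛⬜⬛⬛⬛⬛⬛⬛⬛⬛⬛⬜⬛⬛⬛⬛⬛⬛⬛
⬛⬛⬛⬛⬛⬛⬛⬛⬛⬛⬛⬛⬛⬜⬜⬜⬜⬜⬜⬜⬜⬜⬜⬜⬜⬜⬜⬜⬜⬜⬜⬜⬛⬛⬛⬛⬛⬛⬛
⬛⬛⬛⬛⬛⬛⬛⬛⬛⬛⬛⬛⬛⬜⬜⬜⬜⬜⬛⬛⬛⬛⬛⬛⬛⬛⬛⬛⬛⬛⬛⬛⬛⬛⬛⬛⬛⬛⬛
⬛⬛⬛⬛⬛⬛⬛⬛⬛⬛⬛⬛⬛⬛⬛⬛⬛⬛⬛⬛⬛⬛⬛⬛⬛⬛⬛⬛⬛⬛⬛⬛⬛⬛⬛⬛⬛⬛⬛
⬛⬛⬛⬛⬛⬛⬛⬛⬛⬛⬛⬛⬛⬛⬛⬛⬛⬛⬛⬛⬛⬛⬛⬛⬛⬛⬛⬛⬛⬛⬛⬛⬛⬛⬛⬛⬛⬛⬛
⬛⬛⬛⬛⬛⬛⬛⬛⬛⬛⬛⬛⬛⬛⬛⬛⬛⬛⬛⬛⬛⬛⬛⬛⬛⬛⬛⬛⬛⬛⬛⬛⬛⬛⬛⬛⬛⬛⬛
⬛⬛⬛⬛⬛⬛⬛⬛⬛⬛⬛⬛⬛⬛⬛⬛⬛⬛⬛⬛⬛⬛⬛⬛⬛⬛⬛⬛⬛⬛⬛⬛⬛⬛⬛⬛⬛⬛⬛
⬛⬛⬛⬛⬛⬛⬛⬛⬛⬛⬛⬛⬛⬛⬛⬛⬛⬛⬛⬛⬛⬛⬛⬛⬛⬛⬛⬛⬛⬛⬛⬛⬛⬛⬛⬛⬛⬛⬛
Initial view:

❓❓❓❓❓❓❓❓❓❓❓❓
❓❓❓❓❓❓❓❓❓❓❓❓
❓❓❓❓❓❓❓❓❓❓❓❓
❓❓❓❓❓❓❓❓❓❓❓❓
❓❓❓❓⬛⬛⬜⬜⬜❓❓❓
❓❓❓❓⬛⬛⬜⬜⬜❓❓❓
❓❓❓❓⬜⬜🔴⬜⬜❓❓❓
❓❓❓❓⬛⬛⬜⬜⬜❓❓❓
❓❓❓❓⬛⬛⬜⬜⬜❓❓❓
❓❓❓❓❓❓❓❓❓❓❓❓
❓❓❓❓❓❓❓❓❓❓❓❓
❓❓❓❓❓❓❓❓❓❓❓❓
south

❓❓❓❓❓❓❓❓❓❓❓❓
❓❓❓❓❓❓❓❓❓❓❓❓
❓❓❓❓❓❓❓❓❓❓❓❓
❓❓❓❓⬛⬛⬜⬜⬜❓❓❓
❓❓❓❓⬛⬛⬜⬜⬜❓❓❓
❓❓❓❓⬜⬜⬜⬜⬜❓❓❓
❓❓❓❓⬛⬛🔴⬜⬜❓❓❓
❓❓❓❓⬛⬛⬜⬜⬜❓❓❓
❓❓❓❓⬛⬛⬛⬛⬜❓❓❓
❓❓❓❓❓❓❓❓❓❓❓❓
❓❓❓❓❓❓❓❓❓❓❓❓
❓❓❓❓❓❓❓❓❓❓❓❓

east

❓❓❓❓❓❓❓❓❓❓❓❓
❓❓❓❓❓❓❓❓❓❓❓❓
❓❓❓❓❓❓❓❓❓❓❓❓
❓❓❓⬛⬛⬜⬜⬜❓❓❓❓
❓❓❓⬛⬛⬜⬜⬜⬜❓❓❓
❓❓❓⬜⬜⬜⬜⬜⬜❓❓❓
❓❓❓⬛⬛⬜🔴⬜⬜❓❓❓
❓❓❓⬛⬛⬜⬜⬜⬜❓❓❓
❓❓❓⬛⬛⬛⬛⬜⬛❓❓❓
❓❓❓❓❓❓❓❓❓❓❓❓
❓❓❓❓❓❓❓❓❓❓❓❓
❓❓❓❓❓❓❓❓❓❓❓❓

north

❓❓❓❓❓❓❓❓❓❓❓❓
❓❓❓❓❓❓❓❓❓❓❓❓
❓❓❓❓❓❓❓❓❓❓❓❓
❓❓❓❓❓❓❓❓❓❓❓❓
❓❓❓⬛⬛⬜⬜⬜⬜❓❓❓
❓❓❓⬛⬛⬜⬜⬜⬜❓❓❓
❓❓❓⬜⬜⬜🔴⬜⬜❓❓❓
❓❓❓⬛⬛⬜⬜⬜⬜❓❓❓
❓❓❓⬛⬛⬜⬜⬜⬜❓❓❓
❓❓❓⬛⬛⬛⬛⬜⬛❓❓❓
❓❓❓❓❓❓❓❓❓❓❓❓
❓❓❓❓❓❓❓❓❓❓❓❓

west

❓❓❓❓❓❓❓❓❓❓❓❓
❓❓❓❓❓❓❓❓❓❓❓❓
❓❓❓❓❓❓❓❓❓❓❓❓
❓❓❓❓❓❓❓❓❓❓❓❓
❓❓❓❓⬛⬛⬜⬜⬜⬜❓❓
❓❓❓❓⬛⬛⬜⬜⬜⬜❓❓
❓❓❓❓⬜⬜🔴⬜⬜⬜❓❓
❓❓❓❓⬛⬛⬜⬜⬜⬜❓❓
❓❓❓❓⬛⬛⬜⬜⬜⬜❓❓
❓❓❓❓⬛⬛⬛⬛⬜⬛❓❓
❓❓❓❓❓❓❓❓❓❓❓❓
❓❓❓❓❓❓❓❓❓❓❓❓

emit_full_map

⬛⬛⬜⬜⬜⬜
⬛⬛⬜⬜⬜⬜
⬜⬜🔴⬜⬜⬜
⬛⬛⬜⬜⬜⬜
⬛⬛⬜⬜⬜⬜
⬛⬛⬛⬛⬜⬛

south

❓❓❓❓❓❓❓❓❓❓❓❓
❓❓❓❓❓❓❓❓❓❓❓❓
❓❓❓❓❓❓❓❓❓❓❓❓
❓❓❓❓⬛⬛⬜⬜⬜⬜❓❓
❓❓❓❓⬛⬛⬜⬜⬜⬜❓❓
❓❓❓❓⬜⬜⬜⬜⬜⬜❓❓
❓❓❓❓⬛⬛🔴⬜⬜⬜❓❓
❓❓❓❓⬛⬛⬜⬜⬜⬜❓❓
❓❓❓❓⬛⬛⬛⬛⬜⬛❓❓
❓❓❓❓❓❓❓❓❓❓❓❓
❓❓❓❓❓❓❓❓❓❓❓❓
❓❓❓❓❓❓❓❓❓❓❓❓

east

❓❓❓❓❓❓❓❓❓❓❓❓
❓❓❓❓❓❓❓❓❓❓❓❓
❓❓❓❓❓❓❓❓❓❓❓❓
❓❓❓⬛⬛⬜⬜⬜⬜❓❓❓
❓❓❓⬛⬛⬜⬜⬜⬜❓❓❓
❓❓❓⬜⬜⬜⬜⬜⬜❓❓❓
❓❓❓⬛⬛⬜🔴⬜⬜❓❓❓
❓❓❓⬛⬛⬜⬜⬜⬜❓❓❓
❓❓❓⬛⬛⬛⬛⬜⬛❓❓❓
❓❓❓❓❓❓❓❓❓❓❓❓
❓❓❓❓❓❓❓❓❓❓❓❓
❓❓❓❓❓❓❓❓❓❓❓❓

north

❓❓❓❓❓❓❓❓❓❓❓❓
❓❓❓❓❓❓❓❓❓❓❓❓
❓❓❓❓❓❓❓❓❓❓❓❓
❓❓❓❓❓❓❓❓❓❓❓❓
❓❓❓⬛⬛⬜⬜⬜⬜❓❓❓
❓❓❓⬛⬛⬜⬜⬜⬜❓❓❓
❓❓❓⬜⬜⬜🔴⬜⬜❓❓❓
❓❓❓⬛⬛⬜⬜⬜⬜❓❓❓
❓❓❓⬛⬛⬜⬜⬜⬜❓❓❓
❓❓❓⬛⬛⬛⬛⬜⬛❓❓❓
❓❓❓❓❓❓❓❓❓❓❓❓
❓❓❓❓❓❓❓❓❓❓❓❓

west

❓❓❓❓❓❓❓❓❓❓❓❓
❓❓❓❓❓❓❓❓❓❓❓❓
❓❓❓❓❓❓❓❓❓❓❓❓
❓❓❓❓❓❓❓❓❓❓❓❓
❓❓❓❓⬛⬛⬜⬜⬜⬜❓❓
❓❓❓❓⬛⬛⬜⬜⬜⬜❓❓
❓❓❓❓⬜⬜🔴⬜⬜⬜❓❓
❓❓❓❓⬛⬛⬜⬜⬜⬜❓❓
❓❓❓❓⬛⬛⬜⬜⬜⬜❓❓
❓❓❓❓⬛⬛⬛⬛⬜⬛❓❓
❓❓❓❓❓❓❓❓❓❓❓❓
❓❓❓❓❓❓❓❓❓❓❓❓

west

❓❓❓❓❓❓❓❓❓❓❓❓
❓❓❓❓❓❓❓❓❓❓❓❓
❓❓❓❓❓❓❓❓❓❓❓❓
❓❓❓❓❓❓❓❓❓❓❓❓
❓❓❓❓⬛⬛⬛⬜⬜⬜⬜❓
❓❓❓❓⬛⬛⬛⬜⬜⬜⬜❓
❓❓❓❓⬜⬜🔴⬜⬜⬜⬜❓
❓❓❓❓⬛⬛⬛⬜⬜⬜⬜❓
❓❓❓❓⬛⬛⬛⬜⬜⬜⬜❓
❓❓❓❓❓⬛⬛⬛⬛⬜⬛❓
❓❓❓❓❓❓❓❓❓❓❓❓
❓❓❓❓❓❓❓❓❓❓❓❓

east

❓❓❓❓❓❓❓❓❓❓❓❓
❓❓❓❓❓❓❓❓❓❓❓❓
❓❓❓❓❓❓❓❓❓❓❓❓
❓❓❓❓❓❓❓❓❓❓❓❓
❓❓❓⬛⬛⬛⬜⬜⬜⬜❓❓
❓❓❓⬛⬛⬛⬜⬜⬜⬜❓❓
❓❓❓⬜⬜⬜🔴⬜⬜⬜❓❓
❓❓❓⬛⬛⬛⬜⬜⬜⬜❓❓
❓❓❓⬛⬛⬛⬜⬜⬜⬜❓❓
❓❓❓❓⬛⬛⬛⬛⬜⬛❓❓
❓❓❓❓❓❓❓❓❓❓❓❓
❓❓❓❓❓❓❓❓❓❓❓❓

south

❓❓❓❓❓❓❓❓❓❓❓❓
❓❓❓❓❓❓❓❓❓❓❓❓
❓❓❓❓❓❓❓❓❓❓❓❓
❓❓❓⬛⬛⬛⬜⬜⬜⬜❓❓
❓❓❓⬛⬛⬛⬜⬜⬜⬜❓❓
❓❓❓⬜⬜⬜⬜⬜⬜⬜❓❓
❓❓❓⬛⬛⬛🔴⬜⬜⬜❓❓
❓❓❓⬛⬛⬛⬜⬜⬜⬜❓❓
❓❓❓❓⬛⬛⬛⬛⬜⬛❓❓
❓❓❓❓❓❓❓❓❓❓❓❓
❓❓❓❓❓❓❓❓❓❓❓❓
❓❓❓❓❓❓❓❓❓❓❓❓

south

❓❓❓❓❓❓❓❓❓❓❓❓
❓❓❓❓❓❓❓❓❓❓❓❓
❓❓❓⬛⬛⬛⬜⬜⬜⬜❓❓
❓❓❓⬛⬛⬛⬜⬜⬜⬜❓❓
❓❓❓⬜⬜⬜⬜⬜⬜⬜❓❓
❓❓❓⬛⬛⬛⬜⬜⬜⬜❓❓
❓❓❓⬛⬛⬛🔴⬜⬜⬜❓❓
❓❓❓❓⬛⬛⬛⬛⬜⬛❓❓
❓❓❓❓⬜⬜⬜⬜⬜❓❓❓
❓❓❓❓❓❓❓❓❓❓❓❓
❓❓❓❓❓❓❓❓❓❓❓❓
❓❓❓❓❓❓❓❓❓❓❓❓

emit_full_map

⬛⬛⬛⬜⬜⬜⬜
⬛⬛⬛⬜⬜⬜⬜
⬜⬜⬜⬜⬜⬜⬜
⬛⬛⬛⬜⬜⬜⬜
⬛⬛⬛🔴⬜⬜⬜
❓⬛⬛⬛⬛⬜⬛
❓⬜⬜⬜⬜⬜❓

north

❓❓❓❓❓❓❓❓❓❓❓❓
❓❓❓❓❓❓❓❓❓❓❓❓
❓❓❓❓❓❓❓❓❓❓❓❓
❓❓❓⬛⬛⬛⬜⬜⬜⬜❓❓
❓❓❓⬛⬛⬛⬜⬜⬜⬜❓❓
❓❓❓⬜⬜⬜⬜⬜⬜⬜❓❓
❓❓❓⬛⬛⬛🔴⬜⬜⬜❓❓
❓❓❓⬛⬛⬛⬜⬜⬜⬜❓❓
❓❓❓❓⬛⬛⬛⬛⬜⬛❓❓
❓❓❓❓⬜⬜⬜⬜⬜❓❓❓
❓❓❓❓❓❓❓❓❓❓❓❓
❓❓❓❓❓❓❓❓❓❓❓❓

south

❓❓❓❓❓❓❓❓❓❓❓❓
❓❓❓❓❓❓❓❓❓❓❓❓
❓❓❓⬛⬛⬛⬜⬜⬜⬜❓❓
❓❓❓⬛⬛⬛⬜⬜⬜⬜❓❓
❓❓❓⬜⬜⬜⬜⬜⬜⬜❓❓
❓❓❓⬛⬛⬛⬜⬜⬜⬜❓❓
❓❓❓⬛⬛⬛🔴⬜⬜⬜❓❓
❓❓❓❓⬛⬛⬛⬛⬜⬛❓❓
❓❓❓❓⬜⬜⬜⬜⬜❓❓❓
❓❓❓❓❓❓❓❓❓❓❓❓
❓❓❓❓❓❓❓❓❓❓❓❓
❓❓❓❓❓❓❓❓❓❓❓❓

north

❓❓❓❓❓❓❓❓❓❓❓❓
❓❓❓❓❓❓❓❓❓❓❓❓
❓❓❓❓❓❓❓❓❓❓❓❓
❓❓❓⬛⬛⬛⬜⬜⬜⬜❓❓
❓❓❓⬛⬛⬛⬜⬜⬜⬜❓❓
❓❓❓⬜⬜⬜⬜⬜⬜⬜❓❓
❓❓❓⬛⬛⬛🔴⬜⬜⬜❓❓
❓❓❓⬛⬛⬛⬜⬜⬜⬜❓❓
❓❓❓❓⬛⬛⬛⬛⬜⬛❓❓
❓❓❓❓⬜⬜⬜⬜⬜❓❓❓
❓❓❓❓❓❓❓❓❓❓❓❓
❓❓❓❓❓❓❓❓❓❓❓❓

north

❓❓❓❓❓❓❓❓❓❓❓❓
❓❓❓❓❓❓❓❓❓❓❓❓
❓❓❓❓❓❓❓❓❓❓❓❓
❓❓❓❓❓❓❓❓❓❓❓❓
❓❓❓⬛⬛⬛⬜⬜⬜⬜❓❓
❓❓❓⬛⬛⬛⬜⬜⬜⬜❓❓
❓❓❓⬜⬜⬜🔴⬜⬜⬜❓❓
❓❓❓⬛⬛⬛⬜⬜⬜⬜❓❓
❓❓❓⬛⬛⬛⬜⬜⬜⬜❓❓
❓❓❓❓⬛⬛⬛⬛⬜⬛❓❓
❓❓❓❓⬜⬜⬜⬜⬜❓❓❓
❓❓❓❓❓❓❓❓❓❓❓❓


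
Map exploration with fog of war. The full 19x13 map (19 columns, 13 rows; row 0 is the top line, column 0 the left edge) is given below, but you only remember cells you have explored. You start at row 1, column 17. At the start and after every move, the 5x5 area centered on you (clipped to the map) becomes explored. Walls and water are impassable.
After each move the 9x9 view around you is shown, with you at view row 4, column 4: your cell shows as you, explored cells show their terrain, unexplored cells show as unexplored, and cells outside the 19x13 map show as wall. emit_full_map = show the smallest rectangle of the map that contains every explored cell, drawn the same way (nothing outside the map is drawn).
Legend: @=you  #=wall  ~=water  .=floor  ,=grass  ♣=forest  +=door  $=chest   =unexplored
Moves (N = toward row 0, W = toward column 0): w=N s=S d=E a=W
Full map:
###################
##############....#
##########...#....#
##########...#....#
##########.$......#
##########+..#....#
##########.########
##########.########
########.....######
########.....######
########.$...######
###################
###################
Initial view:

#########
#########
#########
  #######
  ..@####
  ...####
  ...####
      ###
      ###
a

#########
#########
#########
  #######
  ..@.###
  ....###
  ....###
       ##
       ##

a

#########
#########
#########
  #######
  #.@..##
  #....##
  #....##
        #
        #

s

#########
#########
  #######
  #....##
  #.@..##
  #....##
  ..... #
        #
        #

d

#########
#########
 ########
 #....###
 #..@.###
 #....###
 .....###
       ##
       ##

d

#########
#########
#########
#....####
#...@####
#....####
.....####
      ###
      ###

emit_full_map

######
#....#
#...@#
#....#
.....#

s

#########
#########
#....####
#....####
#...@####
.....####
  ...####
      ###
      ###

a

#########
 ########
 #....###
 #....###
 #..@.###
 .....###
  ....###
       ##
       ##

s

 ########
 #....###
 #....###
 #....###
 ...@.###
  ....###
  #######
       ##
       ##

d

#########
#....####
#....####
#....####
....@####
 ....####
 ########
      ###
      ###

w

#########
#########
#....####
#....####
#...@####
.....####
 ....####
 ########
      ###

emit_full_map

######
#....#
#....#
#...@#
.....#
 ....#
 #####

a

#########
 ########
 #....###
 #....###
 #..@.###
 .....###
  ....###
  #######
       ##

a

#########
  #######
  #....##
  #....##
  #.@..##
  .....##
  #....##
   ######
        #

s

  #######
  #....##
  #....##
  #....##
  ..@..##
  #....##
  #######
        #
        #

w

#########
  #######
  #....##
  #....##
  #.@..##
  .....##
  #....##
  #######
        #

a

#########
   ######
  ##....#
  .#....#
  .#@...#
  ......#
  .#....#
   ######
         

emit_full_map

 ######
##....#
.#....#
.#@...#
......#
.#....#
 ######
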